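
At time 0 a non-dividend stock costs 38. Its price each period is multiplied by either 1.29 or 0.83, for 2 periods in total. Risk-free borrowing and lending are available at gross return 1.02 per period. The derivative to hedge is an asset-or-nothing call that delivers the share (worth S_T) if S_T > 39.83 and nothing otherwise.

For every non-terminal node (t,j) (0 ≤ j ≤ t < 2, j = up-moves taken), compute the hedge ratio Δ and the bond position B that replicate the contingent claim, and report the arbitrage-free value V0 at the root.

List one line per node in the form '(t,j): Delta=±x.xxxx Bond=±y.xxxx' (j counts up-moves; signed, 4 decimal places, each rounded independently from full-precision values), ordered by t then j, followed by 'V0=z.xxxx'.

(0,0): Delta=1.8618 Bond=-41.4169
(1,0): Delta=2.8043 Bond=-71.9733
(1,1): Delta=1.0000 Bond=0.0000
V0=29.3314

Under the risk-neutral measure, an up-move has probability p* = (R−d)/(u−d) = 0.4130 and values discount at R = 1.02.
Payoff layer (t=2): V(2,0)=0.0000, V(2,1)=40.6866, V(2,2)=63.2358
(1,0): S=31.5400. Δ = (V_up−V_dn)/(S_up−S_dn) = (40.6866−0.0000)/(40.6866−26.1782) = 2.8043. V = [p*·40.6866 + (1−p*)·0.0000]/1.02 = 16.4758. B = V − Δ·S = -71.9733.
(1,1): S=49.0200. Δ = (V_up−V_dn)/(S_up−S_dn) = (63.2358−40.6866)/(63.2358−40.6866) = 1.0000. V = [p*·63.2358 + (1−p*)·40.6866]/1.02 = 49.0200. B = V − Δ·S = 0.0000.
(0,0): S=38.0000. Δ = (V_up−V_dn)/(S_up−S_dn) = (49.0200−16.4758)/(49.0200−31.5400) = 1.8618. V = [p*·49.0200 + (1−p*)·16.4758]/1.02 = 29.3314. B = V − Δ·S = -41.4169.
Check: Δ(0,0)·S0 + B(0,0) = 29.3314 = V0.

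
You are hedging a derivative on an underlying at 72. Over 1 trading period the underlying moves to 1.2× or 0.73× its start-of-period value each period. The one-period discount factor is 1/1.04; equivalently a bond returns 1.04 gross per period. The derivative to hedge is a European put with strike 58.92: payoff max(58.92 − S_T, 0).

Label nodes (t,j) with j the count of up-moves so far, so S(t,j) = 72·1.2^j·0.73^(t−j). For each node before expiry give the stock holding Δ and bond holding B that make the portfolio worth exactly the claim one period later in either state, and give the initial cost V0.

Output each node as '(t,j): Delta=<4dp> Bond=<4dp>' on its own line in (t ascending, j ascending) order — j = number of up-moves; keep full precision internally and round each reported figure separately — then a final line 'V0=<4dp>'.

Risk-neutral probability p* = (R−d)/(u−d) = (1.04−0.73)/(1.2−0.73) = 0.6596.
Payoff layer (t=1): V(1,0)=6.3600, V(1,1)=0.0000
(0,0): S=72.0000. Δ = (V_up−V_dn)/(S_up−S_dn) = (0.0000−6.3600)/(86.4000−52.5600) = -0.1879. V = [p*·0.0000 + (1−p*)·6.3600]/1.04 = 2.0818. B = V − Δ·S = 15.6137.
Each (Δ,B) replicates both successor values, so the strategy is self-financing and V0 is arbitrage-free.

(0,0): Delta=-0.1879 Bond=15.6137
V0=2.0818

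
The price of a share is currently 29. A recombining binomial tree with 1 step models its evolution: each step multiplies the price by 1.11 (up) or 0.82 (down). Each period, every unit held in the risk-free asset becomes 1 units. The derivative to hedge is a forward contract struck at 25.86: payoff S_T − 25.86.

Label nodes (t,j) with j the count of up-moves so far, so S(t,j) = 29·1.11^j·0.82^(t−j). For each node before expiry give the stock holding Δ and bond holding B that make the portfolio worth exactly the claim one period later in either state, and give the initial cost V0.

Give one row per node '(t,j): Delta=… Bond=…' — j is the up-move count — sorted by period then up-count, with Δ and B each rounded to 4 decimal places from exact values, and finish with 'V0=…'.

The replicating-portfolio and risk-neutral prices coincide; use p* = (1−0.82)/(1.11−0.82) = 0.6207 for the latter.
Terminal values V(1,·): V(1,0)=-2.0800, V(1,1)=6.3300
  t=0,j=0: stock 29.0000 → up 32.1900 (V=6.3300), down 23.7800 (V=-2.0800). Price 3.1400; hedge Δ=1.0000, bond B=-25.8600.
Check: Δ(0,0)·S0 + B(0,0) = 3.1400 = V0.

(0,0): Delta=1.0000 Bond=-25.8600
V0=3.1400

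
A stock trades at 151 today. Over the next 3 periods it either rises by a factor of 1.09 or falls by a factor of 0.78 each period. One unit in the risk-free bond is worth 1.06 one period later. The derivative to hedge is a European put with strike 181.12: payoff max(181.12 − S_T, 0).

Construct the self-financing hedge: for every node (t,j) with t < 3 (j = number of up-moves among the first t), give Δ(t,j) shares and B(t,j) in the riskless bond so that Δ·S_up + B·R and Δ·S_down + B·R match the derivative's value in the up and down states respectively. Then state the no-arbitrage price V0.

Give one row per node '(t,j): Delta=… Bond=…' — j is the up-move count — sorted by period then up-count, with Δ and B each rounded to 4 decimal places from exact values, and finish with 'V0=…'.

Since d<R<u, set p* = (R−d)/(u−d) = 0.9032; price each node as the discounted p*-expectation of its children.
Payoff layer (t=3): V(3,0)=109.4626, V(3,1)=80.9834, V(3,2)=41.1856, V(3,3)=0.0000
Node (2,0) S=91.8684: V=(p*·80.9834+(1−p*)·109.4626)/1.06=78.9995; Δ=(80.9834−109.4626)/(100.1366−71.6574)=-1.0000; B=V−Δ·S=170.8679
Node (2,1) S=128.3802: V=(p*·41.1856+(1−p*)·80.9834)/1.06=42.4877; Δ=(41.1856−80.9834)/(139.9344−100.1366)=-1.0000; B=V−Δ·S=170.8679
Node (2,2) S=179.4031: V=(p*·0.0000+(1−p*)·41.1856)/1.06=3.7601; Δ=(0.0000−41.1856)/(195.5494−139.9344)=-0.7405; B=V−Δ·S=136.6168
Node (1,0) S=117.7800: V=(p*·42.4877+(1−p*)·78.9995)/1.06=43.4162; Δ=(42.4877−78.9995)/(128.3802−91.8684)=-1.0000; B=V−Δ·S=161.1962
Node (1,1) S=164.5900: V=(p*·3.7601+(1−p*)·42.4877)/1.06=7.0830; Δ=(3.7601−42.4877)/(179.4031−128.3802)=-0.7590; B=V−Δ·S=132.0108
Node (0,0) S=151.0000: V=(p*·7.0830+(1−p*)·43.4162)/1.06=9.9991; Δ=(7.0830−43.4162)/(164.5900−117.7800)=-0.7762; B=V−Δ·S=127.2030
Each (Δ,B) replicates both successor values, so the strategy is self-financing and V0 is arbitrage-free.

(0,0): Delta=-0.7762 Bond=127.2030
(1,0): Delta=-1.0000 Bond=161.1962
(1,1): Delta=-0.7590 Bond=132.0108
(2,0): Delta=-1.0000 Bond=170.8679
(2,1): Delta=-1.0000 Bond=170.8679
(2,2): Delta=-0.7405 Bond=136.6168
V0=9.9991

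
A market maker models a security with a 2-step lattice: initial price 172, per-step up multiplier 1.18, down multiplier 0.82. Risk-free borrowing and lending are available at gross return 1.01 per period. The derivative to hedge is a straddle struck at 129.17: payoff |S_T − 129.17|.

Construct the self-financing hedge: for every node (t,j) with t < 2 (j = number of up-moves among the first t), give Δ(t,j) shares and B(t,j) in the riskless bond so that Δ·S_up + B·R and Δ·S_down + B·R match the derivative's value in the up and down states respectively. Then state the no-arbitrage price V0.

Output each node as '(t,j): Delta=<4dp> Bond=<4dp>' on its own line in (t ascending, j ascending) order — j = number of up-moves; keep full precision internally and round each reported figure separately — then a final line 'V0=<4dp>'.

(0,0): Delta=0.7959 Bond=-85.6044
(1,0): Delta=0.4676 Bond=-40.1557
(1,1): Delta=1.0000 Bond=-127.8911
V0=51.2849

The replicating-portfolio and risk-neutral prices coincide; use p* = (1.01−0.82)/(1.18−0.82) = 0.5278 for the latter.
Payoff layer (t=2): V(2,0)=13.5172, V(2,1)=37.2572, V(2,2)=110.3228
  t=1,j=0: stock 141.0400 → up 166.4272 (V=37.2572), down 115.6528 (V=13.5172). Price 25.7888; hedge Δ=0.4676, bond B=-40.1557.
  t=1,j=1: stock 202.9600 → up 239.4928 (V=110.3228), down 166.4272 (V=37.2572). Price 75.0689; hedge Δ=1.0000, bond B=-127.8911.
  t=0,j=0: stock 172.0000 → up 202.9600 (V=75.0689), down 141.0400 (V=25.7888). Price 51.2849; hedge Δ=0.7959, bond B=-85.6044.
The time-0 hedge costs 51.2849, which is the no-arbitrage price.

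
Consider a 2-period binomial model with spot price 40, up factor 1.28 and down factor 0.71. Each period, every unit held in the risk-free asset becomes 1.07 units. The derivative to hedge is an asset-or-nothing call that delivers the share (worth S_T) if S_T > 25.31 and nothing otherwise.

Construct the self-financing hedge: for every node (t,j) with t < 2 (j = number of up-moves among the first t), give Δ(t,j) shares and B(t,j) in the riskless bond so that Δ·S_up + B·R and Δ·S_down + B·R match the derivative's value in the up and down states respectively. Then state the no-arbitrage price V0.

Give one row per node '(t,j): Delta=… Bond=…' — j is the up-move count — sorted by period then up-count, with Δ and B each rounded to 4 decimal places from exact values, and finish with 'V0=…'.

Since d<R<u, set p* = (R−d)/(u−d) = 0.6316; price each node as the discounted p*-expectation of its children.
Payoff layer (t=2): V(2,0)=0.0000, V(2,1)=36.3520, V(2,2)=65.5360
(1,0): S=28.4000. Δ = (V_up−V_dn)/(S_up−S_dn) = (36.3520−0.0000)/(36.3520−20.1640) = 2.2456. V = [p*·36.3520 + (1−p*)·0.0000]/1.07 = 21.4572. B = V − Δ·S = -42.3183.
(1,1): S=51.2000. Δ = (V_up−V_dn)/(S_up−S_dn) = (65.5360−36.3520)/(65.5360−36.3520) = 1.0000. V = [p*·65.5360 + (1−p*)·36.3520]/1.07 = 51.2000. B = V − Δ·S = 0.0000.
(0,0): S=40.0000. Δ = (V_up−V_dn)/(S_up−S_dn) = (51.2000−21.4572)/(51.2000−28.4000) = 1.3045. V = [p*·51.2000 + (1−p*)·21.4572]/1.07 = 37.6094. B = V − Δ·S = -14.5710.
Each (Δ,B) replicates both successor values, so the strategy is self-financing and V0 is arbitrage-free.

(0,0): Delta=1.3045 Bond=-14.5710
(1,0): Delta=2.2456 Bond=-42.3183
(1,1): Delta=1.0000 Bond=0.0000
V0=37.6094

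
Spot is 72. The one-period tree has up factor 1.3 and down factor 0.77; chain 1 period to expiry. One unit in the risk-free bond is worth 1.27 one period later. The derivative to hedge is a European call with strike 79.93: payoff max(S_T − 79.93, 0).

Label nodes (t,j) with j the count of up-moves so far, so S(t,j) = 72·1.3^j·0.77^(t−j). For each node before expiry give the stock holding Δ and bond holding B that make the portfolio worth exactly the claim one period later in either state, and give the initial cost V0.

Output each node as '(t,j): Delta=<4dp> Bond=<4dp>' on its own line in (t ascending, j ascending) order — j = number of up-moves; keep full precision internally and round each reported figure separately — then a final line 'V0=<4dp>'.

No-arbitrage ⇒ martingale measure with p* = (R−d)/(u−d) = 0.9434.
Payoff layer (t=1): V(1,0)=0.0000, V(1,1)=13.6700
(0,0): S=72.0000. Δ = (V_up−V_dn)/(S_up−S_dn) = (13.6700−0.0000)/(93.6000−55.4400) = 0.3582. V = [p*·13.6700 + (1−p*)·0.0000]/1.27 = 10.1545. B = V − Δ·S = -15.6379.
Root portfolio cost Δ·72+B reproduces V0=10.1545.

(0,0): Delta=0.3582 Bond=-15.6379
V0=10.1545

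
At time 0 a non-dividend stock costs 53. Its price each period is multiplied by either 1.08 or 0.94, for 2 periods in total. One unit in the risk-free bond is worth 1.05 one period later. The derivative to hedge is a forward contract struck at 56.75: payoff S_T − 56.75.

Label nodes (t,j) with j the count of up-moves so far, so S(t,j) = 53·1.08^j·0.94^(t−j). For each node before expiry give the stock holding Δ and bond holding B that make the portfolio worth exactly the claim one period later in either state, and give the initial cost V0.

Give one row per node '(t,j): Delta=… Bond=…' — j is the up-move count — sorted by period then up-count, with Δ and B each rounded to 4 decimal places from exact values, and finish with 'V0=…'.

No-arbitrage ⇒ martingale measure with p* = (R−d)/(u−d) = 0.7857.
Terminal values V(2,·): V(2,0)=-9.9192, V(2,1)=-2.9444, V(2,2)=5.0692
Node (1,0) S=49.8200: V=(p*·-2.9444+(1−p*)·-9.9192)/1.05=-4.2276; Δ=(-2.9444−-9.9192)/(53.8056−46.8308)=1.0000; B=V−Δ·S=-54.0476
Node (1,1) S=57.2400: V=(p*·5.0692+(1−p*)·-2.9444)/1.05=3.1924; Δ=(5.0692−-2.9444)/(61.8192−53.8056)=1.0000; B=V−Δ·S=-54.0476
Node (0,0) S=53.0000: V=(p*·3.1924+(1−p*)·-4.2276)/1.05=1.5261; Δ=(3.1924−-4.2276)/(57.2400−49.8200)=1.0000; B=V−Δ·S=-51.4739
Self-financing check: at every node Δ·S+B equals the discounted successor values.

(0,0): Delta=1.0000 Bond=-51.4739
(1,0): Delta=1.0000 Bond=-54.0476
(1,1): Delta=1.0000 Bond=-54.0476
V0=1.5261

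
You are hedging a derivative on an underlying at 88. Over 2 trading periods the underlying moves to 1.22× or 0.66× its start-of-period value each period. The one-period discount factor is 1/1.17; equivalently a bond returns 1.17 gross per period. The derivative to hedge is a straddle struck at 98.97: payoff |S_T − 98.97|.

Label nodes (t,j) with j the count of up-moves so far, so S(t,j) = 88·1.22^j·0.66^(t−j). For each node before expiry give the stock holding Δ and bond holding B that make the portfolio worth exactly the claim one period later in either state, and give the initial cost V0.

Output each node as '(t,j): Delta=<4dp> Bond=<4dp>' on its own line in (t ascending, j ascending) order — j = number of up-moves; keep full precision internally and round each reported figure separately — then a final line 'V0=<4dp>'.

(0,0): Delta=0.0112 Bond=22.1027
(1,0): Delta=-1.0000 Bond=84.5897
(1,1): Delta=0.0648 Bond=20.1023
V0=23.0869

The replicating-portfolio and risk-neutral prices coincide; use p* = (1.17−0.66)/(1.22−0.66) = 0.9107 for the latter.
Payoff layer (t=2): V(2,0)=60.6372, V(2,1)=28.1124, V(2,2)=32.0092
  t=1,j=0: stock 58.0800 → up 70.8576 (V=28.1124), down 38.3328 (V=60.6372). Price 26.5097; hedge Δ=-1.0000, bond B=84.5897.
  t=1,j=1: stock 107.3600 → up 130.9792 (V=32.0092), down 70.8576 (V=28.1124). Price 27.0609; hedge Δ=0.0648, bond B=20.1023.
  t=0,j=0: stock 88.0000 → up 107.3600 (V=27.0609), down 58.0800 (V=26.5097). Price 23.0869; hedge Δ=0.0112, bond B=22.1027.
The time-0 hedge costs 23.0869, which is the no-arbitrage price.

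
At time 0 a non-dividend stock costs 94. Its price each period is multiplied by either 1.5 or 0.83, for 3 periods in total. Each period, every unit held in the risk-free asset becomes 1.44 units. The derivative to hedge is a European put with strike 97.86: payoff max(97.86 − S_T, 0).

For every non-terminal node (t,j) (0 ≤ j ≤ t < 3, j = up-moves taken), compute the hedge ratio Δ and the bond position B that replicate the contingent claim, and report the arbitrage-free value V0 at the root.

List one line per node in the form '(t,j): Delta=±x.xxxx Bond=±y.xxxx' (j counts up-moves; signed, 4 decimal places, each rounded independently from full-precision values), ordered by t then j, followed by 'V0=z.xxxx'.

(0,0): Delta=-0.0036 Bond=0.3515
(1,0): Delta=-0.0604 Bond=4.9390
(1,1): Delta=-0.0005 Bond=0.0701
(2,0): Delta=-1.0000 Bond=67.9583
(2,1): Delta=-0.0092 Bond=1.1273
(2,2): Delta=0.0000 Bond=0.0000
V0=0.0159

Under the risk-neutral measure, an up-move has probability p* = (R−d)/(u−d) = 0.9104 and values discount at R = 1.44.
Payoff layer (t=3): V(3,0)=44.1120, V(3,1)=0.7251, V(3,2)=0.0000, V(3,3)=0.0000
(2,0): S=64.7566. Δ = (V_up−V_dn)/(S_up−S_dn) = (0.7251−44.1120)/(97.1349−53.7480) = -1.0000. V = [p*·0.7251 + (1−p*)·44.1120]/1.44 = 3.2017. B = V − Δ·S = 67.9583.
(2,1): S=117.0300. Δ = (V_up−V_dn)/(S_up−S_dn) = (0.0000−0.7251)/(175.5450−97.1349) = -0.0092. V = [p*·0.0000 + (1−p*)·0.7251]/1.44 = 0.0451. B = V − Δ·S = 1.1273.
(2,2): S=211.5000. Δ = (V_up−V_dn)/(S_up−S_dn) = (0.0000−0.0000)/(317.2500−175.5450) = 0.0000. V = [p*·0.0000 + (1−p*)·0.0000]/1.44 = 0.0000. B = V − Δ·S = 0.0000.
(1,0): S=78.0200. Δ = (V_up−V_dn)/(S_up−S_dn) = (0.0451−3.2017)/(117.0300−64.7566) = -0.0604. V = [p*·0.0451 + (1−p*)·3.2017]/1.44 = 0.2276. B = V − Δ·S = 4.9390.
(1,1): S=141.0000. Δ = (V_up−V_dn)/(S_up−S_dn) = (0.0000−0.0451)/(211.5000−117.0300) = -0.0005. V = [p*·0.0000 + (1−p*)·0.0451]/1.44 = 0.0028. B = V − Δ·S = 0.0701.
(0,0): S=94.0000. Δ = (V_up−V_dn)/(S_up−S_dn) = (0.0028−0.2276)/(141.0000−78.0200) = -0.0036. V = [p*·0.0028 + (1−p*)·0.2276]/1.44 = 0.0159. B = V − Δ·S = 0.3515.
Check: Δ(0,0)·S0 + B(0,0) = 0.0159 = V0.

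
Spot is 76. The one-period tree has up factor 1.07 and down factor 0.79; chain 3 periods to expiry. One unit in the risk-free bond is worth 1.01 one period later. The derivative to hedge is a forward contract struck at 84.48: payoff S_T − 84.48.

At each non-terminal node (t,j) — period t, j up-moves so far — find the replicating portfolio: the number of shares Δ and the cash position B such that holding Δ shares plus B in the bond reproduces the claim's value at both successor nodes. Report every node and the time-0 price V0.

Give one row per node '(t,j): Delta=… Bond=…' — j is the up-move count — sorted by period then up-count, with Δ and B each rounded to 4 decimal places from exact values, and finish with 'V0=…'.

(0,0): Delta=1.0000 Bond=-81.9955
(1,0): Delta=1.0000 Bond=-82.8154
(1,1): Delta=1.0000 Bond=-82.8154
(2,0): Delta=1.0000 Bond=-83.6436
(2,1): Delta=1.0000 Bond=-83.6436
(2,2): Delta=1.0000 Bond=-83.6436
V0=-5.9955

The replicating-portfolio and risk-neutral prices coincide; use p* = (1.01−0.79)/(1.07−0.79) = 0.7857 for the latter.
Terminal values V(3,·): V(3,0)=-47.0090, V(3,1)=-33.7282, V(3,2)=-15.7402, V(3,3)=8.6233
(2,0): S=47.4316. Δ = (V_up−V_dn)/(S_up−S_dn) = (-33.7282−-47.0090)/(50.7518−37.4710) = 1.0000. V = [p*·-33.7282 + (1−p*)·-47.0090]/1.01 = -36.2120. B = V − Δ·S = -83.6436.
(2,1): S=64.2428. Δ = (V_up−V_dn)/(S_up−S_dn) = (-15.7402−-33.7282)/(68.7398−50.7518) = 1.0000. V = [p*·-15.7402 + (1−p*)·-33.7282]/1.01 = -19.4008. B = V − Δ·S = -83.6436.
(2,2): S=87.0124. Δ = (V_up−V_dn)/(S_up−S_dn) = (8.6233−-15.7402)/(93.1033−68.7398) = 1.0000. V = [p*·8.6233 + (1−p*)·-15.7402]/1.01 = 3.3688. B = V − Δ·S = -83.6436.
(1,0): S=60.0400. Δ = (V_up−V_dn)/(S_up−S_dn) = (-19.4008−-36.2120)/(64.2428−47.4316) = 1.0000. V = [p*·-19.4008 + (1−p*)·-36.2120]/1.01 = -22.7754. B = V − Δ·S = -82.8154.
(1,1): S=81.3200. Δ = (V_up−V_dn)/(S_up−S_dn) = (3.3688−-19.4008)/(87.0124−64.2428) = 1.0000. V = [p*·3.3688 + (1−p*)·-19.4008]/1.01 = -1.4954. B = V − Δ·S = -82.8154.
(0,0): S=76.0000. Δ = (V_up−V_dn)/(S_up−S_dn) = (-1.4954−-22.7754)/(81.3200−60.0400) = 1.0000. V = [p*·-1.4954 + (1−p*)·-22.7754]/1.01 = -5.9955. B = V − Δ·S = -81.9955.
Each (Δ,B) replicates both successor values, so the strategy is self-financing and V0 is arbitrage-free.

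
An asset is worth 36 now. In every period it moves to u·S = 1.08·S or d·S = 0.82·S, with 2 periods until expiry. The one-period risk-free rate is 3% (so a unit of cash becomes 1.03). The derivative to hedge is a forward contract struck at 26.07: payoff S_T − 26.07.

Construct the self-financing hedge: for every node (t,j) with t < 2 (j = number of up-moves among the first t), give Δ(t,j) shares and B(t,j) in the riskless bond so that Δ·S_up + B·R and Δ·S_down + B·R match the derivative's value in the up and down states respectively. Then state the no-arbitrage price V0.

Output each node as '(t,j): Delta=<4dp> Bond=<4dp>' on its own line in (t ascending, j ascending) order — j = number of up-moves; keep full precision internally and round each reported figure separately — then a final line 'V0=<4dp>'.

(0,0): Delta=1.0000 Bond=-24.5735
(1,0): Delta=1.0000 Bond=-25.3107
(1,1): Delta=1.0000 Bond=-25.3107
V0=11.4265

The replicating-portfolio and risk-neutral prices coincide; use p* = (1.03−0.82)/(1.08−0.82) = 0.8077 for the latter.
At expiry t=2: V(2,0)=-1.8636, V(2,1)=5.8116, V(2,2)=15.9204
Node (1,0) S=29.5200: V=(p*·5.8116+(1−p*)·-1.8636)/1.03=4.2093; Δ=(5.8116−-1.8636)/(31.8816−24.2064)=1.0000; B=V−Δ·S=-25.3107
Node (1,1) S=38.8800: V=(p*·15.9204+(1−p*)·5.8116)/1.03=13.5693; Δ=(15.9204−5.8116)/(41.9904−31.8816)=1.0000; B=V−Δ·S=-25.3107
Node (0,0) S=36.0000: V=(p*·13.5693+(1−p*)·4.2093)/1.03=11.4265; Δ=(13.5693−4.2093)/(38.8800−29.5200)=1.0000; B=V−Δ·S=-24.5735
The time-0 hedge costs 11.4265, which is the no-arbitrage price.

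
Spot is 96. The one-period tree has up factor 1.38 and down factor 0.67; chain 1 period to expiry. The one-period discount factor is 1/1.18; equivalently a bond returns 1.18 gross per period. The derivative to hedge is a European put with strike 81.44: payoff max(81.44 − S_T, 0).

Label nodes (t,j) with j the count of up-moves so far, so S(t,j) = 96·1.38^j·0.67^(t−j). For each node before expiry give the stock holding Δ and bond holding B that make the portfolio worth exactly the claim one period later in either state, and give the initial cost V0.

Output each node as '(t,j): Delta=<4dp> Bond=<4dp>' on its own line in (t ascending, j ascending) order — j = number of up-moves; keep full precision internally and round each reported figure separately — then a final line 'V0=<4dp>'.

The replicating-portfolio and risk-neutral prices coincide; use p* = (1.18−0.67)/(1.38−0.67) = 0.7183 for the latter.
Terminal payoffs: V(1,0)=17.1200, V(1,1)=0.0000
Node (0,0) S=96.0000: V=(p*·0.0000+(1−p*)·17.1200)/1.18=4.0869; Δ=(0.0000−17.1200)/(132.4800−64.3200)=-0.2512; B=V−Δ·S=28.1996
Self-financing check: at every node Δ·S+B equals the discounted successor values.

(0,0): Delta=-0.2512 Bond=28.1996
V0=4.0869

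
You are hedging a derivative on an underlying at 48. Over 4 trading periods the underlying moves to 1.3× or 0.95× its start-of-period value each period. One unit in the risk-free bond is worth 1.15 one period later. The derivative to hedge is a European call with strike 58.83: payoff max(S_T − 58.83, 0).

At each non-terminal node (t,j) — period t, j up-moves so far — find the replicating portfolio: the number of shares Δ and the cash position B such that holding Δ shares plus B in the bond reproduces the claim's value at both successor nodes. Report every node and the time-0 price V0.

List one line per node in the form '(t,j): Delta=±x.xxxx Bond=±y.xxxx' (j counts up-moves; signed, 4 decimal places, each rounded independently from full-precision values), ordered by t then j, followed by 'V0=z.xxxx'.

No-arbitrage ⇒ martingale measure with p* = (R−d)/(u−d) = 0.5714.
Payoff layer (t=4): V(4,0)=0.0000, V(4,1)=0.0000, V(4,2)=14.3808, V(4,3)=41.3532, V(4,4)=78.2628
Node (3,0) S=41.1540: V=(p*·0.0000+(1−p*)·0.0000)/1.15=0.0000; Δ=(0.0000−0.0000)/(53.5002−39.0963)=0.0000; B=V−Δ·S=0.0000
Node (3,1) S=56.3160: V=(p*·14.3808+(1−p*)·0.0000)/1.15=7.1457; Δ=(14.3808−0.0000)/(73.2108−53.5002)=0.7296; B=V−Δ·S=-33.9423
Node (3,2) S=77.0640: V=(p*·41.3532+(1−p*)·14.3808)/1.15=25.9075; Δ=(41.3532−14.3808)/(100.1832−73.2108)=1.0000; B=V−Δ·S=-51.1565
Node (3,3) S=105.4560: V=(p*·78.2628+(1−p*)·41.3532)/1.15=54.2995; Δ=(78.2628−41.3532)/(137.0928−100.1832)=1.0000; B=V−Δ·S=-51.1565
Node (2,0) S=43.3200: V=(p*·7.1457+(1−p*)·0.0000)/1.15=3.5507; Δ=(7.1457−0.0000)/(56.3160−41.1540)=0.4713; B=V−Δ·S=-16.8657
Node (2,1) S=59.2800: V=(p*·25.9075+(1−p*)·7.1457)/1.15=15.5363; Δ=(25.9075−7.1457)/(77.0640−56.3160)=0.9043; B=V−Δ·S=-38.0687
Node (2,2) S=81.1200: V=(p*·54.2995+(1−p*)·25.9075)/1.15=36.6361; Δ=(54.2995−25.9075)/(105.4560−77.0640)=1.0000; B=V−Δ·S=-44.4839
Node (1,0) S=45.6000: V=(p*·15.5363+(1−p*)·3.5507)/1.15=9.0431; Δ=(15.5363−3.5507)/(59.2800−43.3200)=0.7510; B=V−Δ·S=-25.2015
Node (1,1) S=62.4000: V=(p*·36.6361+(1−p*)·15.5363)/1.15=23.9942; Δ=(36.6361−15.5363)/(81.1200−59.2800)=0.9661; B=V−Δ·S=-36.2909
Node (0,0) S=48.0000: V=(p*·23.9942+(1−p*)·9.0431)/1.15=15.2927; Δ=(23.9942−9.0431)/(62.4000−45.6000)=0.8899; B=V−Δ·S=-27.4246
Check: Δ(0,0)·S0 + B(0,0) = 15.2927 = V0.

(0,0): Delta=0.8899 Bond=-27.4246
(1,0): Delta=0.7510 Bond=-25.2015
(1,1): Delta=0.9661 Bond=-36.2909
(2,0): Delta=0.4713 Bond=-16.8657
(2,1): Delta=0.9043 Bond=-38.0687
(2,2): Delta=1.0000 Bond=-44.4839
(3,0): Delta=0.0000 Bond=0.0000
(3,1): Delta=0.7296 Bond=-33.9423
(3,2): Delta=1.0000 Bond=-51.1565
(3,3): Delta=1.0000 Bond=-51.1565
V0=15.2927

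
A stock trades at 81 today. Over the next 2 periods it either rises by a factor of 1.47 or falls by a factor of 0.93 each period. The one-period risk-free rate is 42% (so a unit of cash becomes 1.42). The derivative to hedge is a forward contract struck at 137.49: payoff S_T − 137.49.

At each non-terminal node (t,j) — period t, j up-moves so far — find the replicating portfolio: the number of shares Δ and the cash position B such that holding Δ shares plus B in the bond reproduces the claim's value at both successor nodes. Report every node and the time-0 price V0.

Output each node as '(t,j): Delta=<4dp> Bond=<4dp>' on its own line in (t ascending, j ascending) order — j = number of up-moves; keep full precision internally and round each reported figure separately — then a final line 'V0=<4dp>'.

The replicating-portfolio and risk-neutral prices coincide; use p* = (1.42−0.93)/(1.47−0.93) = 0.9074 for the latter.
Payoff layer (t=2): V(2,0)=-67.4331, V(2,1)=-26.7549, V(2,2)=37.5429
Node (1,0) S=75.3300: V=(p*·-26.7549+(1−p*)·-67.4331)/1.42=-21.4939; Δ=(-26.7549−-67.4331)/(110.7351−70.0569)=1.0000; B=V−Δ·S=-96.8239
Node (1,1) S=119.0700: V=(p*·37.5429+(1−p*)·-26.7549)/1.42=22.2461; Δ=(37.5429−-26.7549)/(175.0329−110.7351)=1.0000; B=V−Δ·S=-96.8239
Node (0,0) S=81.0000: V=(p*·22.2461+(1−p*)·-21.4939)/1.42=12.8141; Δ=(22.2461−-21.4939)/(119.0700−75.3300)=1.0000; B=V−Δ·S=-68.1859
Self-financing check: at every node Δ·S+B equals the discounted successor values.

(0,0): Delta=1.0000 Bond=-68.1859
(1,0): Delta=1.0000 Bond=-96.8239
(1,1): Delta=1.0000 Bond=-96.8239
V0=12.8141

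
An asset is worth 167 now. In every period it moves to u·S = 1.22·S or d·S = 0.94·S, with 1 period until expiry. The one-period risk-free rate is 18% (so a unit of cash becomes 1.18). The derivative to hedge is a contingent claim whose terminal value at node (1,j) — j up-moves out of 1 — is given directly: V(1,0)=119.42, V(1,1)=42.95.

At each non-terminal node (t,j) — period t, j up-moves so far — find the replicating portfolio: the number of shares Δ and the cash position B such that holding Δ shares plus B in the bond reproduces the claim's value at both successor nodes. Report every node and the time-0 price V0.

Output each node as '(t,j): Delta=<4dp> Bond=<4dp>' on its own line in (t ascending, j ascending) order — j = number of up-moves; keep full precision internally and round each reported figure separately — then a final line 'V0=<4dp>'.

The replicating-portfolio and risk-neutral prices coincide; use p* = (1.18−0.94)/(1.22−0.94) = 0.8571 for the latter.
Terminal values V(1,·): V(1,0)=119.4200, V(1,1)=42.9500
(0,0): S=167.0000. Δ = (V_up−V_dn)/(S_up−S_dn) = (42.9500−119.4200)/(203.7400−156.9800) = -1.6354. V = [p*·42.9500 + (1−p*)·119.4200]/1.18 = 45.6562. B = V − Δ·S = 318.7633.
The time-0 hedge costs 45.6562, which is the no-arbitrage price.

(0,0): Delta=-1.6354 Bond=318.7633
V0=45.6562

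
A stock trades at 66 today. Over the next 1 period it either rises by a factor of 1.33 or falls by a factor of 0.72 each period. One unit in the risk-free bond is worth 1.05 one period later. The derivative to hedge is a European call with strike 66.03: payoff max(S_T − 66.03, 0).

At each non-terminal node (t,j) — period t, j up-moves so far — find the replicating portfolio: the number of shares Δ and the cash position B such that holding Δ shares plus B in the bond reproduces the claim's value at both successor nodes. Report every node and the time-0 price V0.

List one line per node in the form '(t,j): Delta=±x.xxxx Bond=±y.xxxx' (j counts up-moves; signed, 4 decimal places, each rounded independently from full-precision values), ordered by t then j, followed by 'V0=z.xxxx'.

The replicating-portfolio and risk-neutral prices coincide; use p* = (1.05−0.72)/(1.33−0.72) = 0.5410 for the latter.
Payoff layer (t=1): V(1,0)=0.0000, V(1,1)=21.7500
  t=0,j=0: stock 66.0000 → up 87.7800 (V=21.7500), down 47.5200 (V=0.0000). Price 11.2061; hedge Δ=0.5402, bond B=-24.4496.
Self-financing check: at every node Δ·S+B equals the discounted successor values.

(0,0): Delta=0.5402 Bond=-24.4496
V0=11.2061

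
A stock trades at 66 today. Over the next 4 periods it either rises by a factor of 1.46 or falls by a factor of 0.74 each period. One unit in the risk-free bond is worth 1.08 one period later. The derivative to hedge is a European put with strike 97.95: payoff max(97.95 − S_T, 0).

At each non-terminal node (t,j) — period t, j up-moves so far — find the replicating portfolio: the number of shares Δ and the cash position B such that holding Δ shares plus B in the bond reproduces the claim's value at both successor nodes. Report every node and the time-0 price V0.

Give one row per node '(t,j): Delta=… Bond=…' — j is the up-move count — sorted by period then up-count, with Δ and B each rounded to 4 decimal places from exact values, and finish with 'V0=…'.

(0,0): Delta=-0.4211 Bond=49.9990
(1,0): Delta=-0.7062 Bond=67.9228
(1,1): Delta=-0.2596 Bond=38.4369
(2,0): Delta=-1.0000 Bond=83.9763
(2,1): Delta=-0.5397 Bond=61.4875
(2,2): Delta=-0.1009 Bond=19.1862
(3,0): Delta=-1.0000 Bond=90.6944
(3,1): Delta=-1.0000 Bond=90.6944
(3,2): Delta=-0.2790 Bond=39.2611
(3,3): Delta=0.0000 Bond=0.0000
V0=22.2083

Risk-neutral probability p* = (R−d)/(u−d) = (1.08−0.74)/(1.46−0.74) = 0.4722.
At expiry t=4: V(4,0)=78.1589, V(4,1)=58.9026, V(4,2)=20.9106, V(4,3)=0.0000, V(4,4)=0.0000
  t=3,j=0: stock 26.7448 → up 39.0474 (V=58.9026), down 19.7911 (V=78.1589). Price 63.9497; hedge Δ=-1.0000, bond B=90.6944.
  t=3,j=1: stock 52.7667 → up 77.0394 (V=20.9106), down 39.0474 (V=58.9026). Price 37.9277; hedge Δ=-1.0000, bond B=90.6944.
  t=3,j=2: stock 104.1073 → up 151.9967 (V=0.0000), down 77.0394 (V=20.9106). Price 10.2186; hedge Δ=-0.2790, bond B=39.2611.
  t=3,j=3: stock 205.4010 → up 299.8854 (V=0.0000), down 151.9967 (V=0.0000). Price 0.0000; hedge Δ=0.0000, bond B=0.0000.
  t=2,j=0: stock 36.1416 → up 52.7667 (V=37.9277), down 26.7448 (V=63.9497). Price 47.8347; hedge Δ=-1.0000, bond B=83.9763.
  t=2,j=1: stock 71.3064 → up 104.1073 (V=10.2186), down 52.7667 (V=37.9277). Price 23.0027; hedge Δ=-0.5397, bond B=61.4875.
  t=2,j=2: stock 140.6856 → up 205.4010 (V=0.0000), down 104.1073 (V=10.2186). Price 4.9937; hedge Δ=-0.1009, bond B=19.1862.
  t=1,j=0: stock 48.8400 → up 71.3064 (V=23.0027), down 36.1416 (V=47.8347). Price 33.4338; hedge Δ=-0.7062, bond B=67.9228.
  t=1,j=1: stock 96.3600 → up 140.6856 (V=4.9937), down 71.3064 (V=23.0027). Price 13.4245; hedge Δ=-0.2596, bond B=38.4369.
  t=0,j=0: stock 66.0000 → up 96.3600 (V=13.4245), down 48.8400 (V=33.4338). Price 22.2083; hedge Δ=-0.4211, bond B=49.9990.
The time-0 hedge costs 22.2083, which is the no-arbitrage price.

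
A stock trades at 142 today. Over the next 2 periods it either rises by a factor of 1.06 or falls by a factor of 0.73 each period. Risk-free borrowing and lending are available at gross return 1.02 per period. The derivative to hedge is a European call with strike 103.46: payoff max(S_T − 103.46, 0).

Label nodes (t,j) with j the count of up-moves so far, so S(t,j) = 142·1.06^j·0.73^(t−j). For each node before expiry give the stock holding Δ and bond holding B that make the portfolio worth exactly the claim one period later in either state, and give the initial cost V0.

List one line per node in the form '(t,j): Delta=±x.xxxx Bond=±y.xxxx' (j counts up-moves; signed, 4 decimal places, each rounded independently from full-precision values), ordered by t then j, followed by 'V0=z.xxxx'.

(0,0): Delta=0.9295 Bond=-89.0434
(1,0): Delta=0.1877 Bond=-13.9225
(1,1): Delta=1.0000 Bond=-101.4314
V0=42.9499

Under the risk-neutral measure, an up-move has probability p* = (R−d)/(u−d) = 0.8788 and values discount at R = 1.02.
Payoff layer (t=2): V(2,0)=0.0000, V(2,1)=6.4196, V(2,2)=56.0912
(1,0): S=103.6600. Δ = (V_up−V_dn)/(S_up−S_dn) = (6.4196−0.0000)/(109.8796−75.6718) = 0.1877. V = [p*·6.4196 + (1−p*)·0.0000]/1.02 = 5.5308. B = V − Δ·S = -13.9225.
(1,1): S=150.5200. Δ = (V_up−V_dn)/(S_up−S_dn) = (56.0912−6.4196)/(159.5512−109.8796) = 1.0000. V = [p*·56.0912 + (1−p*)·6.4196]/1.02 = 49.0886. B = V − Δ·S = -101.4314.
(0,0): S=142.0000. Δ = (V_up−V_dn)/(S_up−S_dn) = (49.0886−5.5308)/(150.5200−103.6600) = 0.9295. V = [p*·49.0886 + (1−p*)·5.5308]/1.02 = 42.9499. B = V − Δ·S = -89.0434.
Each (Δ,B) replicates both successor values, so the strategy is self-financing and V0 is arbitrage-free.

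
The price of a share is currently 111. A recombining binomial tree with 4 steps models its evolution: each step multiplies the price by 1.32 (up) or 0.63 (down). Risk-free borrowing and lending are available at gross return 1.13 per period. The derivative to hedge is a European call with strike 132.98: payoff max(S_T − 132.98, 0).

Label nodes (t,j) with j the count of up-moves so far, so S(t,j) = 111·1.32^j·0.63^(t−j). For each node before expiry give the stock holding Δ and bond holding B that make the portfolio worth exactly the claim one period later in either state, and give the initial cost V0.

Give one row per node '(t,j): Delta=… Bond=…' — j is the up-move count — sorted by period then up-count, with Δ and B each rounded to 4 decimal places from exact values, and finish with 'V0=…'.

(0,0): Delta=0.7159 Bond=-37.8005
(1,0): Delta=0.2374 Bond=-9.2561
(1,1): Delta=0.8026 Bond=-55.4288
(2,0): Delta=0.0000 Bond=0.0000
(2,1): Delta=0.2805 Bond=-14.4340
(2,2): Delta=0.8973 Bond=-80.9507
(3,0): Delta=0.0000 Bond=0.0000
(3,1): Delta=0.0000 Bond=0.0000
(3,2): Delta=0.3313 Bond=-22.5083
(3,3): Delta=1.0000 Bond=-117.6814
V0=41.6609

Risk-neutral probability p* = (R−d)/(u−d) = (1.13−0.63)/(1.32−0.63) = 0.7246.
Payoff layer (t=4): V(4,0)=0.0000, V(4,1)=0.0000, V(4,2)=0.0000, V(4,3)=27.8568, V(4,4)=204.0113
  t=3,j=0: stock 27.7552 → up 36.6369 (V=0.0000), down 17.4858 (V=0.0000). Price 0.0000; hedge Δ=0.0000, bond B=0.0000.
  t=3,j=1: stock 58.1538 → up 76.7630 (V=0.0000), down 36.6369 (V=0.0000). Price 0.0000; hedge Δ=0.0000, bond B=0.0000.
  t=3,j=2: stock 121.8460 → up 160.8368 (V=27.8568), down 76.7630 (V=0.0000). Price 17.8638; hedge Δ=0.3313, bond B=-22.5083.
  t=3,j=3: stock 255.2964 → up 336.9913 (V=204.0113), down 160.8368 (V=27.8568). Price 137.6150; hedge Δ=1.0000, bond B=-117.6814.
  t=2,j=0: stock 44.0559 → up 58.1538 (V=0.0000), down 27.7552 (V=0.0000). Price 0.0000; hedge Δ=0.0000, bond B=0.0000.
  t=2,j=1: stock 92.3076 → up 121.8460 (V=17.8638), down 58.1538 (V=0.0000). Price 11.4555; hedge Δ=0.2805, bond B=-14.4340.
  t=2,j=2: stock 193.4064 → up 255.2964 (V=137.6150), down 121.8460 (V=17.8638). Price 92.6018; hedge Δ=0.8973, bond B=-80.9507.
  t=1,j=0: stock 69.9300 → up 92.3076 (V=11.4555), down 44.0559 (V=0.0000). Price 7.3461; hedge Δ=0.2374, bond B=-9.2561.
  t=1,j=1: stock 146.5200 → up 193.4064 (V=92.6018), down 92.3076 (V=11.4555). Price 62.1745; hedge Δ=0.8026, bond B=-55.4288.
  t=0,j=0: stock 111.0000 → up 146.5200 (V=62.1745), down 69.9300 (V=7.3461). Price 41.6609; hedge Δ=0.7159, bond B=-37.8005.
Check: Δ(0,0)·S0 + B(0,0) = 41.6609 = V0.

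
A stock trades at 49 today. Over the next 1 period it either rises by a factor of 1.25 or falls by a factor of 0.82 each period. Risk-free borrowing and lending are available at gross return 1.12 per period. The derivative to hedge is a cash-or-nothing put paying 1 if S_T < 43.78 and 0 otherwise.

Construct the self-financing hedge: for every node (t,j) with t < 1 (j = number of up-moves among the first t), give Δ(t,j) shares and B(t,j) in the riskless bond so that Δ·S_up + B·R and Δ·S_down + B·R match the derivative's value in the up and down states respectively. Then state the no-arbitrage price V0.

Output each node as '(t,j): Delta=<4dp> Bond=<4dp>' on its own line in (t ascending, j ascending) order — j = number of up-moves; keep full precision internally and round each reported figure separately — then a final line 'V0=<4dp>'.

(0,0): Delta=-0.0475 Bond=2.5955
V0=0.2699

Since d<R<u, set p* = (R−d)/(u−d) = 0.6977; price each node as the discounted p*-expectation of its children.
At expiry t=1: V(1,0)=1.0000, V(1,1)=0.0000
  t=0,j=0: stock 49.0000 → up 61.2500 (V=0.0000), down 40.1800 (V=1.0000). Price 0.2699; hedge Δ=-0.0475, bond B=2.5955.
The time-0 hedge costs 0.2699, which is the no-arbitrage price.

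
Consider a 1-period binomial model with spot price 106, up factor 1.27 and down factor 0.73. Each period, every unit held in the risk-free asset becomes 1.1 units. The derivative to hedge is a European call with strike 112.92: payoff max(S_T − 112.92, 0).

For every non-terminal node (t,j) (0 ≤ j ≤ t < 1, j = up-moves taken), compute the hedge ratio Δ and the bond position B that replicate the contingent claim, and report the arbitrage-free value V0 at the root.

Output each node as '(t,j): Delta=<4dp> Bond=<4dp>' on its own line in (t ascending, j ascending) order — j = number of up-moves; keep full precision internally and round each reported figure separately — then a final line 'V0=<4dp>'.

Under the risk-neutral measure, an up-move has probability p* = (R−d)/(u−d) = 0.6852 and values discount at R = 1.1.
Terminal values V(1,·): V(1,0)=0.0000, V(1,1)=21.7000
  t=0,j=0: stock 106.0000 → up 134.6200 (V=21.7000), down 77.3800 (V=0.0000). Price 13.5168; hedge Δ=0.3791, bond B=-26.6684.
Root portfolio cost Δ·106+B reproduces V0=13.5168.

(0,0): Delta=0.3791 Bond=-26.6684
V0=13.5168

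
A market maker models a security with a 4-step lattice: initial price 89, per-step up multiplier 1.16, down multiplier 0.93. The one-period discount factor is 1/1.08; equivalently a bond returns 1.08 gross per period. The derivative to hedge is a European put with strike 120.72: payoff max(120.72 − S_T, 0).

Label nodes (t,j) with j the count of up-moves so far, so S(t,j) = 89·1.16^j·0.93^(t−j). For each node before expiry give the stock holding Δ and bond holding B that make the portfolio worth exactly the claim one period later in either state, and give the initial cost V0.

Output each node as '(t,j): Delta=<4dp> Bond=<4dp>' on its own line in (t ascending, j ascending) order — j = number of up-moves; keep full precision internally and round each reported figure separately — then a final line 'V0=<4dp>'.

(0,0): Delta=-0.5104 Bond=52.9396
(1,0): Delta=-0.8377 Bond=84.2605
(1,1): Delta=-0.3705 Bond=42.7290
(2,0): Delta=-1.0000 Bond=103.4979
(2,1): Delta=-0.7682 Bond=84.3365
(2,2): Delta=-0.2004 Bond=25.7798
(3,0): Delta=-1.0000 Bond=111.7778
(3,1): Delta=-1.0000 Bond=111.7778
(3,2): Delta=-0.6691 Bond=80.0464
(3,3): Delta=0.0000 Bond=0.0000
V0=7.5127

Risk-neutral probability p* = (R−d)/(u−d) = (1.08−0.93)/(1.16−0.93) = 0.6522.
Terminal payoffs: V(4,0)=54.1434, V(4,1)=37.6782, V(4,2)=17.1410, V(4,3)=0.0000, V(4,4)=0.0000
Node (3,0) S=71.5878: V=(p*·37.6782+(1−p*)·54.1434)/1.08=40.1900; Δ=(37.6782−54.1434)/(83.0418−66.5766)=-1.0000; B=V−Δ·S=111.7778
Node (3,1) S=89.2923: V=(p*·17.1410+(1−p*)·37.6782)/1.08=22.4855; Δ=(17.1410−37.6782)/(103.5790−83.0418)=-1.0000; B=V−Δ·S=111.7778
Node (3,2) S=111.3753: V=(p*·0.0000+(1−p*)·17.1410)/1.08=5.5204; Δ=(0.0000−17.1410)/(129.1954−103.5790)=-0.6691; B=V−Δ·S=80.0464
Node (3,3) S=138.9197: V=(p*·0.0000+(1−p*)·0.0000)/1.08=0.0000; Δ=(0.0000−0.0000)/(161.1469−129.1954)=0.0000; B=V−Δ·S=0.0000
Node (2,0) S=76.9761: V=(p*·22.4855+(1−p*)·40.1900)/1.08=26.5218; Δ=(22.4855−40.1900)/(89.2923−71.5878)=-1.0000; B=V−Δ·S=103.4979
Node (2,1) S=96.0132: V=(p*·5.5204+(1−p*)·22.4855)/1.08=10.5753; Δ=(5.5204−22.4855)/(111.3753−89.2923)=-0.7682; B=V−Δ·S=84.3365
Node (2,2) S=119.7584: V=(p*·0.0000+(1−p*)·5.5204)/1.08=1.7779; Δ=(0.0000−5.5204)/(138.9197−111.3753)=-0.2004; B=V−Δ·S=25.7798
Node (1,0) S=82.7700: V=(p*·10.5753+(1−p*)·26.5218)/1.08=14.9277; Δ=(10.5753−26.5218)/(96.0132−76.9761)=-0.8377; B=V−Δ·S=84.2605
Node (1,1) S=103.2400: V=(p*·1.7779+(1−p*)·10.5753)/1.08=4.4795; Δ=(1.7779−10.5753)/(119.7584−96.0132)=-0.3705; B=V−Δ·S=42.7290
Node (0,0) S=89.0000: V=(p*·4.4795+(1−p*)·14.9277)/1.08=7.5127; Δ=(4.4795−14.9277)/(103.2400−82.7700)=-0.5104; B=V−Δ·S=52.9396
Check: Δ(0,0)·S0 + B(0,0) = 7.5127 = V0.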